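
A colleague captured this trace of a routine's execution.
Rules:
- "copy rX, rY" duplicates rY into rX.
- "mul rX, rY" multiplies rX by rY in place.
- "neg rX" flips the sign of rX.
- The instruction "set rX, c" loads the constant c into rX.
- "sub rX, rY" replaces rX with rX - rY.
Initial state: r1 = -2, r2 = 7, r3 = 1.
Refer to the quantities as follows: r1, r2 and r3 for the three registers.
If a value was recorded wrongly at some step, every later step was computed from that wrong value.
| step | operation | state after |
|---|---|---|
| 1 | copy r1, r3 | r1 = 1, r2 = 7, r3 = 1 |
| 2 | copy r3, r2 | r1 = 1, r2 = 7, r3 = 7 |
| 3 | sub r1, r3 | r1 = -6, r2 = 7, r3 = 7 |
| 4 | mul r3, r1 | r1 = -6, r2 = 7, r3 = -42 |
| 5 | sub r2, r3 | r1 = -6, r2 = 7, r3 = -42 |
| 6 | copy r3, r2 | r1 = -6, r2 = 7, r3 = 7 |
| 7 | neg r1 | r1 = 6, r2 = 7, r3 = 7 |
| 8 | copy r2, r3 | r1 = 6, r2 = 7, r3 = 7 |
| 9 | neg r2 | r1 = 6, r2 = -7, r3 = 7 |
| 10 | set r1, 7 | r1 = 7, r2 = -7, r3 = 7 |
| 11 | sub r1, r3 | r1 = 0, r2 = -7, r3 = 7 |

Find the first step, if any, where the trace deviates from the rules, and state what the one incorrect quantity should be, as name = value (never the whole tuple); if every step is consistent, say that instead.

step 5, r2 = 49

Recomputing the run from the initial state:
step 1: r1 = 1, r2 = 7, r3 = 1
step 2: r1 = 1, r2 = 7, r3 = 7
step 3: r1 = -6, r2 = 7, r3 = 7
step 4: r1 = -6, r2 = 7, r3 = -42
step 5: r1 = -6, r2 = 49, r3 = -42
step 6: r1 = -6, r2 = 49, r3 = 49
step 7: r1 = 6, r2 = 49, r3 = 49
step 8: r1 = 6, r2 = 49, r3 = 49
step 9: r1 = 6, r2 = -49, r3 = 49
step 10: r1 = 7, r2 = -49, r3 = 49
step 11: r1 = -42, r2 = -49, r3 = 49
The first disagreement with the trace is at step 5, where the value should be r2 = 49.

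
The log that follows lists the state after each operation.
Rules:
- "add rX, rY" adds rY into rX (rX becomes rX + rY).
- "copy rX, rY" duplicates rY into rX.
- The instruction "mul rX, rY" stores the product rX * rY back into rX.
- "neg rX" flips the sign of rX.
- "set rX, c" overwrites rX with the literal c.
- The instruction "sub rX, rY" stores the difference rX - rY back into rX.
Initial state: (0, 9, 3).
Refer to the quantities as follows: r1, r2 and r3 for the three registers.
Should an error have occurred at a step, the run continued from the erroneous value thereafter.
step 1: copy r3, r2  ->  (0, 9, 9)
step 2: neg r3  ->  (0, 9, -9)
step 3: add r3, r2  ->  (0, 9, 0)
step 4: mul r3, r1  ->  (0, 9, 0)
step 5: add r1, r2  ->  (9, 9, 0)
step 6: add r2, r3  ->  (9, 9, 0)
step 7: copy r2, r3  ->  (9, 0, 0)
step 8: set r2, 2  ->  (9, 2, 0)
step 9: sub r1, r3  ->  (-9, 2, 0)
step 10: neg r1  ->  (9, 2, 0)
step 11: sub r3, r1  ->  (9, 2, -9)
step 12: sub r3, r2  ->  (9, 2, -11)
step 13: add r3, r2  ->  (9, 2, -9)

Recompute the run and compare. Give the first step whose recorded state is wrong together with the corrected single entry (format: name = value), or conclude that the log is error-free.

step 1: r3 = 9 -> in agreement
step 2: r3 = -(9) = -9 -> confirmed correct
step 3: r3 = -9 + 9 = 0 -> exactly as logged
step 4: r3 = 0 * 0 = 0 -> confirmed correct
step 5: r1 = 0 + 9 = 9 -> exactly as logged
step 6: r2 = 9 + 0 = 9 -> exactly as logged
step 7: r2 = 0 -> in agreement
step 8: r2 = 2 -> matches
step 9: r1 = 9 - 0 = 9 -> the recorded entry deviates here
First incorrect step: 9; the correct value is r1 = 9.

step 9, r1 = 9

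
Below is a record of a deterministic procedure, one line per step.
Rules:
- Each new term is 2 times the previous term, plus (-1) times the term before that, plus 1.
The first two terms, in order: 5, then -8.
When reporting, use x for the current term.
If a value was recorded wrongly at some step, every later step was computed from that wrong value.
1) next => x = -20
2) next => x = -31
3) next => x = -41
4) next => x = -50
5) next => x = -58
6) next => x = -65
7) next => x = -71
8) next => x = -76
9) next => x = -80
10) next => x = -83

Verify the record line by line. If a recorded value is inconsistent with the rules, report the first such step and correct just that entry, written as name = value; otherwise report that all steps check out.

step 1: x = 2*(-8) + (-1)*(5) + (1) = -20 -> verified
step 2: x = 2*(-20) + (-1)*(-8) + (1) = -31 -> no discrepancy
step 3: x = 2*(-31) + (-1)*(-20) + (1) = -41 -> no discrepancy
step 4: x = 2*(-41) + (-1)*(-31) + (1) = -50 -> matches
step 5: x = 2*(-50) + (-1)*(-41) + (1) = -58 -> same as recorded
step 6: x = 2*(-58) + (-1)*(-50) + (1) = -65 -> confirmed correct
step 7: x = 2*(-65) + (-1)*(-58) + (1) = -71 -> no discrepancy
step 8: x = 2*(-71) + (-1)*(-65) + (1) = -76 -> no discrepancy
step 9: x = 2*(-76) + (-1)*(-71) + (1) = -80 -> in agreement
step 10: x = 2*(-80) + (-1)*(-76) + (1) = -83 -> consistent with the record
The recomputation confirms every line.

no error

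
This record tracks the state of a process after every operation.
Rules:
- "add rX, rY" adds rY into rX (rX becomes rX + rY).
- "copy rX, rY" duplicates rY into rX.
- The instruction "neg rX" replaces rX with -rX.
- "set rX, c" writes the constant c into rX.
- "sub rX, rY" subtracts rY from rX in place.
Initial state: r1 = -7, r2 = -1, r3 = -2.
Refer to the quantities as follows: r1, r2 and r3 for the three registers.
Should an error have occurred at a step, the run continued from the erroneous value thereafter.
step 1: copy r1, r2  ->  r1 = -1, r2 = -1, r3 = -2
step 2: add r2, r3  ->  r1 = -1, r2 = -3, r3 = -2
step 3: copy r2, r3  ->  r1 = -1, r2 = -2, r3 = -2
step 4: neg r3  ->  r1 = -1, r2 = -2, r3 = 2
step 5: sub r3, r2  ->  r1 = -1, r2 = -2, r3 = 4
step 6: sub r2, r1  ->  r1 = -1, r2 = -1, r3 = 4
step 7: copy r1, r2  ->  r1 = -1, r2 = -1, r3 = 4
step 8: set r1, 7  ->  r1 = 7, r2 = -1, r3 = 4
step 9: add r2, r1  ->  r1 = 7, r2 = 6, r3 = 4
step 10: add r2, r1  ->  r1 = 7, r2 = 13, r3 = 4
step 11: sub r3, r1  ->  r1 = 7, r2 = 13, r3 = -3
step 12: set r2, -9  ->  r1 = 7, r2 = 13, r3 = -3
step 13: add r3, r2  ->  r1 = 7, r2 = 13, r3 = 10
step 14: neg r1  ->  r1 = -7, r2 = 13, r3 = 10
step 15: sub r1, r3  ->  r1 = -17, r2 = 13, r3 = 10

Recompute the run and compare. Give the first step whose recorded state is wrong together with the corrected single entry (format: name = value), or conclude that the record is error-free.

step 12, r2 = -9

Recomputing the run from the initial state:
step 1: r1 = -1, r2 = -1, r3 = -2
step 2: r1 = -1, r2 = -3, r3 = -2
step 3: r1 = -1, r2 = -2, r3 = -2
step 4: r1 = -1, r2 = -2, r3 = 2
step 5: r1 = -1, r2 = -2, r3 = 4
step 6: r1 = -1, r2 = -1, r3 = 4
step 7: r1 = -1, r2 = -1, r3 = 4
step 8: r1 = 7, r2 = -1, r3 = 4
step 9: r1 = 7, r2 = 6, r3 = 4
step 10: r1 = 7, r2 = 13, r3 = 4
step 11: r1 = 7, r2 = 13, r3 = -3
step 12: r1 = 7, r2 = -9, r3 = -3
step 13: r1 = 7, r2 = -9, r3 = -12
step 14: r1 = -7, r2 = -9, r3 = -12
step 15: r1 = 5, r2 = -9, r3 = -12
The first disagreement with the record is at step 12, where the value should be r2 = -9.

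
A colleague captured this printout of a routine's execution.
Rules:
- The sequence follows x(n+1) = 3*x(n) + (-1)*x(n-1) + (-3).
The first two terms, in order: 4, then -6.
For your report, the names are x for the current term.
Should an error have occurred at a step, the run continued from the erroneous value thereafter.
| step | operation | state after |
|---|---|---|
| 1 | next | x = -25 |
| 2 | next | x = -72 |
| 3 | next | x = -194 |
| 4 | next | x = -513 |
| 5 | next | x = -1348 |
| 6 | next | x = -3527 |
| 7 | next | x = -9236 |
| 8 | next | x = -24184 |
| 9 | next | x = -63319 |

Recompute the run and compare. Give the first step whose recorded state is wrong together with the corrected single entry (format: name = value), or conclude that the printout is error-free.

step 6, x = -3534

Recomputing the run from the initial state:
step 1: x = -25
step 2: x = -72
step 3: x = -194
step 4: x = -513
step 5: x = -1348
step 6: x = -3534
step 7: x = -9257
step 8: x = -24240
step 9: x = -63466
The first disagreement with the printout is at step 6, where the value should be x = -3534.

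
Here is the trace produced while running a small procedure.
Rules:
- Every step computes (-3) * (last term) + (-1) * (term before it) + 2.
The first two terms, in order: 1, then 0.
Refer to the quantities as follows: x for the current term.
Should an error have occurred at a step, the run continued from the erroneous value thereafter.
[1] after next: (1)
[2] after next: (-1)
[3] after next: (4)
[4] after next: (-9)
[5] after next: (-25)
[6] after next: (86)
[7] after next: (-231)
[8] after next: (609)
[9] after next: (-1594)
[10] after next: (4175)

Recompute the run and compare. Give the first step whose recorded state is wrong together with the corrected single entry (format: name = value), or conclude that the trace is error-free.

step 5, x = 25

Recomputing the run from the initial state:
step 1: x = 1
step 2: x = -1
step 3: x = 4
step 4: x = -9
step 5: x = 25
step 6: x = -64
step 7: x = 169
step 8: x = -441
step 9: x = 1156
step 10: x = -3025
The first disagreement with the trace is at step 5, where the value should be x = 25.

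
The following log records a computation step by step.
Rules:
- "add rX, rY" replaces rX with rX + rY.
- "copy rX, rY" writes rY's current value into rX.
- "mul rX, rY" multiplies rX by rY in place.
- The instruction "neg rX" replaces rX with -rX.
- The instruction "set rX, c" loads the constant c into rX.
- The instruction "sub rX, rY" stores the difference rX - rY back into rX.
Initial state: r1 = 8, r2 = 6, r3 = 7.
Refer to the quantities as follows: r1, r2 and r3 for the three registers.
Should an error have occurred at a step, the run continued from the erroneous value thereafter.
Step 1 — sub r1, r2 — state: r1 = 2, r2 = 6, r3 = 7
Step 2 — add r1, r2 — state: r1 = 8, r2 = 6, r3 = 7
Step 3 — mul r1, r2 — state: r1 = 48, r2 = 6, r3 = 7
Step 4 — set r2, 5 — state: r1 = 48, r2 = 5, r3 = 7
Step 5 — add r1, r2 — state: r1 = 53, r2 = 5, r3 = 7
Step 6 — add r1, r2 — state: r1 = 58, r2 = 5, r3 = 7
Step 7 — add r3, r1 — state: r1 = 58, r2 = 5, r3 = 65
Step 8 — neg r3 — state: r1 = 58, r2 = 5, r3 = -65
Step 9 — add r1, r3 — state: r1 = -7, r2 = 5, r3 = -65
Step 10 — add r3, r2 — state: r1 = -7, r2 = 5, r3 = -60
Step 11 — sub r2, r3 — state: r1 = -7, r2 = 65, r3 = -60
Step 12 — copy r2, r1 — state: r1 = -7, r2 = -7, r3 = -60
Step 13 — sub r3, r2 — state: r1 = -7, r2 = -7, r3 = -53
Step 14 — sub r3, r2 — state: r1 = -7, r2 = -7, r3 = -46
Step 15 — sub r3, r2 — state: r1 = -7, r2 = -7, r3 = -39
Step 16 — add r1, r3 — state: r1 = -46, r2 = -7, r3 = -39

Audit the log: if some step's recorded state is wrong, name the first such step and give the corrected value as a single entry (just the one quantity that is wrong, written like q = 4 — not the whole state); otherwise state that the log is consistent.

no error

step 1: r1 = 8 - 6 = 2 -> same as recorded
step 2: r1 = 2 + 6 = 8 -> matches
step 3: r1 = 8 * 6 = 48 -> agrees with the log
step 4: r2 = 5 -> consistent with the log
step 5: r1 = 48 + 5 = 53 -> confirmed correct
step 6: r1 = 53 + 5 = 58 -> exactly as logged
step 7: r3 = 7 + 58 = 65 -> exactly as logged
step 8: r3 = -(65) = -65 -> same as recorded
step 9: r1 = 58 + -65 = -7 -> confirmed correct
step 10: r3 = -65 + 5 = -60 -> agrees with the log
step 11: r2 = 5 - -60 = 65 -> consistent with the log
step 12: r2 = -7 -> matches
step 13: r3 = -60 - -7 = -53 -> no discrepancy
step 14: r3 = -53 - -7 = -46 -> exactly as logged
step 15: r3 = -46 - -7 = -39 -> agrees with the log
step 16: r1 = -7 + -39 = -46 -> exactly as logged
All entries verified; no error found.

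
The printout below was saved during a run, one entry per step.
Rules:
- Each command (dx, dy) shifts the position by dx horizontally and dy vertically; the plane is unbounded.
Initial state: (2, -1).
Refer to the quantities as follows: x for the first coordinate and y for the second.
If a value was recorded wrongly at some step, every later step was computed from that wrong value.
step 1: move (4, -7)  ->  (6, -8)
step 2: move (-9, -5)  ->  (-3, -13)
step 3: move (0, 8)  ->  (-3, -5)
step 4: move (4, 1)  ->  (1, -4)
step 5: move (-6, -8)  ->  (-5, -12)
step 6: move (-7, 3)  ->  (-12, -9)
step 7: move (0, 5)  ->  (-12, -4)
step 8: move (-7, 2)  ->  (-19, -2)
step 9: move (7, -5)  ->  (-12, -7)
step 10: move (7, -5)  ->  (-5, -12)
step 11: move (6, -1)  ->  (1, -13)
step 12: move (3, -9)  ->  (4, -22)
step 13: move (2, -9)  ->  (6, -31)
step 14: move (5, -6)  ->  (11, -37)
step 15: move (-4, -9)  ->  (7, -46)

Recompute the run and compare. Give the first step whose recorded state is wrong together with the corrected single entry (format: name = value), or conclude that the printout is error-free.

no error

step 1: x = 2 + (4) = 6, y = -1 + (-7) = -8 -> verified
step 2: x = 6 + (-9) = -3, y = -8 + (-5) = -13 -> confirmed correct
step 3: x = -3 + (0) = -3, y = -13 + (8) = -5 -> matches
step 4: x = -3 + (4) = 1, y = -5 + (1) = -4 -> no discrepancy
step 5: x = 1 + (-6) = -5, y = -4 + (-8) = -12 -> matches
step 6: x = -5 + (-7) = -12, y = -12 + (3) = -9 -> consistent with the printout
step 7: x = -12 + (0) = -12, y = -9 + (5) = -4 -> confirmed correct
step 8: x = -12 + (-7) = -19, y = -4 + (2) = -2 -> in agreement
step 9: x = -19 + (7) = -12, y = -2 + (-5) = -7 -> same as recorded
step 10: x = -12 + (7) = -5, y = -7 + (-5) = -12 -> agrees with the printout
step 11: x = -5 + (6) = 1, y = -12 + (-1) = -13 -> matches
step 12: x = 1 + (3) = 4, y = -13 + (-9) = -22 -> no discrepancy
step 13: x = 4 + (2) = 6, y = -22 + (-9) = -31 -> checks out
step 14: x = 6 + (5) = 11, y = -31 + (-6) = -37 -> matches
step 15: x = 11 + (-4) = 7, y = -37 + (-9) = -46 -> matches
Nothing is out of place; the run is error-free.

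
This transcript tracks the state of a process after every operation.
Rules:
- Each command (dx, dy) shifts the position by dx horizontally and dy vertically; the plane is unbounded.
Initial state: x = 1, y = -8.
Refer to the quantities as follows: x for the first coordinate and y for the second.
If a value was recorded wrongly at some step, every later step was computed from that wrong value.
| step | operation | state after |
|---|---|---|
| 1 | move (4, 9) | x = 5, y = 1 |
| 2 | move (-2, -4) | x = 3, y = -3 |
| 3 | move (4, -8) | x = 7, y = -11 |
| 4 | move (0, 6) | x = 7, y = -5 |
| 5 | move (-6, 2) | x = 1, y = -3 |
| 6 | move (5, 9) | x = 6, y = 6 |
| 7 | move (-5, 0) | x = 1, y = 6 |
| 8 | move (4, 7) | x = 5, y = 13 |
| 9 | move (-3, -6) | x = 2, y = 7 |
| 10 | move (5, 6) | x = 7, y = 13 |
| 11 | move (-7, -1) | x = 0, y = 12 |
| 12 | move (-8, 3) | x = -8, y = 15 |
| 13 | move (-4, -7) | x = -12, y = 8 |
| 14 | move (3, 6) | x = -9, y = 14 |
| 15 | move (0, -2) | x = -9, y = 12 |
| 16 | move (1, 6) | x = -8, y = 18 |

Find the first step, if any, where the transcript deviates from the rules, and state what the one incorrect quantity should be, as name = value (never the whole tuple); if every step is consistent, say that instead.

1. x = 1 + (4) = 5, y = -8 + (9) = 1 (no discrepancy)
2. x = 5 + (-2) = 3, y = 1 + (-4) = -3 (same as recorded)
3. x = 3 + (4) = 7, y = -3 + (-8) = -11 (agrees with the transcript)
4. x = 7 + (0) = 7, y = -11 + (6) = -5 (in agreement)
5. x = 7 + (-6) = 1, y = -5 + (2) = -3 (exactly as logged)
6. x = 1 + (5) = 6, y = -3 + (9) = 6 (in agreement)
7. x = 6 + (-5) = 1, y = 6 + (0) = 6 (no discrepancy)
8. x = 1 + (4) = 5, y = 6 + (7) = 13 (no discrepancy)
9. x = 5 + (-3) = 2, y = 13 + (-6) = 7 (confirmed correct)
10. x = 2 + (5) = 7, y = 7 + (6) = 13 (no discrepancy)
11. x = 7 + (-7) = 0, y = 13 + (-1) = 12 (verified)
12. x = 0 + (-8) = -8, y = 12 + (3) = 15 (verified)
13. x = -8 + (-4) = -12, y = 15 + (-7) = 8 (exactly as logged)
14. x = -12 + (3) = -9, y = 8 + (6) = 14 (consistent with the transcript)
15. x = -9 + (0) = -9, y = 14 + (-2) = 12 (same as recorded)
16. x = -9 + (1) = -8, y = 12 + (6) = 18 (same as recorded)
Every step is consistent.

no error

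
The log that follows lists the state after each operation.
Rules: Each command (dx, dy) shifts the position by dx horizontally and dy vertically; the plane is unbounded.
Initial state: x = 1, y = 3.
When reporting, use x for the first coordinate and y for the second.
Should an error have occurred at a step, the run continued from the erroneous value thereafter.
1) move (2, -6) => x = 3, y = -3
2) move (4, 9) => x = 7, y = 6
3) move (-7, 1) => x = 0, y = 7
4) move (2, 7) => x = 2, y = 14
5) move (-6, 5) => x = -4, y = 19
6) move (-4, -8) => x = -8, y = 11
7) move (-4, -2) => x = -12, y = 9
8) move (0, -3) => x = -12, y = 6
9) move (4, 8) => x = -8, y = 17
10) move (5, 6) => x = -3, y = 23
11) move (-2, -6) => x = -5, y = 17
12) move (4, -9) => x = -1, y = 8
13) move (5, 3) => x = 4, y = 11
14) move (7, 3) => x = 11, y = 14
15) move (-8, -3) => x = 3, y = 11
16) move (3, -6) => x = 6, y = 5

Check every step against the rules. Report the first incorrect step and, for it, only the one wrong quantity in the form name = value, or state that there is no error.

step 9, y = 14

step 1: x = 1 + (2) = 3, y = 3 + (-6) = -3 -> agrees with the log
step 2: x = 3 + (4) = 7, y = -3 + (9) = 6 -> verified
step 3: x = 7 + (-7) = 0, y = 6 + (1) = 7 -> agrees with the log
step 4: x = 0 + (2) = 2, y = 7 + (7) = 14 -> in agreement
step 5: x = 2 + (-6) = -4, y = 14 + (5) = 19 -> consistent with the log
step 6: x = -4 + (-4) = -8, y = 19 + (-8) = 11 -> no discrepancy
step 7: x = -8 + (-4) = -12, y = 11 + (-2) = 9 -> in agreement
step 8: x = -12 + (0) = -12, y = 9 + (-3) = 6 -> same as recorded
step 9: x = -12 + (4) = -8, y = 6 + (8) = 14 -> the entry is off here
Conclusion: step 9 carries the first error; the entry should be y = 14.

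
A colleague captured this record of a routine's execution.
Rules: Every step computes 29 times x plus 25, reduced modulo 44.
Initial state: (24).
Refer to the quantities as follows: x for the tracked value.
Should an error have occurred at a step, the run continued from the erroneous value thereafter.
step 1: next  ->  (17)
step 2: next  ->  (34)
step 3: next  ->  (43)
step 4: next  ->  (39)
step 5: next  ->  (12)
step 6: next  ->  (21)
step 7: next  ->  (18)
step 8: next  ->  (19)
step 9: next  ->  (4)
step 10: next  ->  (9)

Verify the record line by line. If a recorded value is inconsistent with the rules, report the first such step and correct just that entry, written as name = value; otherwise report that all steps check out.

step 4, x = 40

Step 1: x = (29*24 + 25) mod 44 = 17 — agrees with the record.
Step 2: x = (29*17 + 25) mod 44 = 34 — consistent with the record.
Step 3: x = (29*34 + 25) mod 44 = 43 — in agreement.
Step 4: x = (29*43 + 25) mod 44 = 40 — the record disagrees here.
The earliest wrong entry is at step 4: it should read x = 40.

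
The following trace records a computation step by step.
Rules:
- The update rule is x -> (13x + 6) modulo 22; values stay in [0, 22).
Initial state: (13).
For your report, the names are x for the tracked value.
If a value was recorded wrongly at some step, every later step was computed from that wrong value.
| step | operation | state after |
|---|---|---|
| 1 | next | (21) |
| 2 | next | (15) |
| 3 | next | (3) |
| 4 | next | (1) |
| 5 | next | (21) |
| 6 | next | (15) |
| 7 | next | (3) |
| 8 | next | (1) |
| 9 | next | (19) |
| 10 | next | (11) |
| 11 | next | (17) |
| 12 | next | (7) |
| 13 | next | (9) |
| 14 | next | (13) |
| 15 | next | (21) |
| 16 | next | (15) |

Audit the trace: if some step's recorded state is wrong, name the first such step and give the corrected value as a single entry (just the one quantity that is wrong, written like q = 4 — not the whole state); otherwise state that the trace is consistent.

Recomputing the run from the initial state:
step 1: x = 21
step 2: x = 15
step 3: x = 3
step 4: x = 1
step 5: x = 19
step 6: x = 11
step 7: x = 17
step 8: x = 7
step 9: x = 9
step 10: x = 13
step 11: x = 21
step 12: x = 15
step 13: x = 3
step 14: x = 1
step 15: x = 19
step 16: x = 11
The first disagreement with the trace is at step 5, where the value should be x = 19.

step 5, x = 19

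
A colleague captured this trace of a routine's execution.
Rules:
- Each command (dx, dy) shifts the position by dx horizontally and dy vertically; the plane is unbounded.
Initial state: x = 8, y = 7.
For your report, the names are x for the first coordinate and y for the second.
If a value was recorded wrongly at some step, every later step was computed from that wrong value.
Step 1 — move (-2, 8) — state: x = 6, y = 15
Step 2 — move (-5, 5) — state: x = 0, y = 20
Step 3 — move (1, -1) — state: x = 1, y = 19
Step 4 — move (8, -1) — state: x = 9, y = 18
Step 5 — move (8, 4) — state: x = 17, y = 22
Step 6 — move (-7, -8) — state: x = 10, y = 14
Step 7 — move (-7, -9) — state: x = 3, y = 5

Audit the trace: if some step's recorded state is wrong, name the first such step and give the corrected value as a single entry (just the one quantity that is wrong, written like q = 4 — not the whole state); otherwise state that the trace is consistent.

step 2, x = 1

1. x = 8 + (-2) = 6, y = 7 + (8) = 15 (matches)
2. x = 6 + (-5) = 1, y = 15 + (5) = 20 (the trace has a different value)
First incorrect step: 2; the correct value is x = 1.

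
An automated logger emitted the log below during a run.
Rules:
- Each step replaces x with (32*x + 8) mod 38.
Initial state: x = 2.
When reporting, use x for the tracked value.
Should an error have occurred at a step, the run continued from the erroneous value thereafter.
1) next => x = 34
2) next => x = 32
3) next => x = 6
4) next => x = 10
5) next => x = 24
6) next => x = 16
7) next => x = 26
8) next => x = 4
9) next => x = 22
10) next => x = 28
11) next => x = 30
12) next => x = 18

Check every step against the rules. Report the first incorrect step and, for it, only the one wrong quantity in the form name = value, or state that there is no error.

Recomputing the run from the initial state:
step 1: x = 34
step 2: x = 32
step 3: x = 6
step 4: x = 10
step 5: x = 24
step 6: x = 16
step 7: x = 26
step 8: x = 4
step 9: x = 22
step 10: x = 28
step 11: x = 30
step 12: x = 18
This matches the log at every step.

no error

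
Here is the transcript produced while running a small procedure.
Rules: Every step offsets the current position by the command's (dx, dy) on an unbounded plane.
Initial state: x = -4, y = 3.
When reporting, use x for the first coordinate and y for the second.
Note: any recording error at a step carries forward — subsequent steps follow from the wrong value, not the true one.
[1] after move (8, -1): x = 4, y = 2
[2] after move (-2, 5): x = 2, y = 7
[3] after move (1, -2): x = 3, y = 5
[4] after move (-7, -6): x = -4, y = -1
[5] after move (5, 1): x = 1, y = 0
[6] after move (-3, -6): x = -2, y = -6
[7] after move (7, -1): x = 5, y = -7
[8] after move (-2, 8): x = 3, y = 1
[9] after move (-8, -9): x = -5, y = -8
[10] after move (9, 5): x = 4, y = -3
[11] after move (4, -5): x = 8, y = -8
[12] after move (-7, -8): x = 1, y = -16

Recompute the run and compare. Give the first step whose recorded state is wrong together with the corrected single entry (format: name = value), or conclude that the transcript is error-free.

step 1: x = -4 + (8) = 4, y = 3 + (-1) = 2 -> verified
step 2: x = 4 + (-2) = 2, y = 2 + (5) = 7 -> confirmed correct
step 3: x = 2 + (1) = 3, y = 7 + (-2) = 5 -> matches
step 4: x = 3 + (-7) = -4, y = 5 + (-6) = -1 -> checks out
step 5: x = -4 + (5) = 1, y = -1 + (1) = 0 -> confirmed correct
step 6: x = 1 + (-3) = -2, y = 0 + (-6) = -6 -> same as recorded
step 7: x = -2 + (7) = 5, y = -6 + (-1) = -7 -> exactly as logged
step 8: x = 5 + (-2) = 3, y = -7 + (8) = 1 -> confirmed correct
step 9: x = 3 + (-8) = -5, y = 1 + (-9) = -8 -> in agreement
step 10: x = -5 + (9) = 4, y = -8 + (5) = -3 -> same as recorded
step 11: x = 4 + (4) = 8, y = -3 + (-5) = -8 -> confirmed correct
step 12: x = 8 + (-7) = 1, y = -8 + (-8) = -16 -> checks out
Nothing is out of place; the run is error-free.

no error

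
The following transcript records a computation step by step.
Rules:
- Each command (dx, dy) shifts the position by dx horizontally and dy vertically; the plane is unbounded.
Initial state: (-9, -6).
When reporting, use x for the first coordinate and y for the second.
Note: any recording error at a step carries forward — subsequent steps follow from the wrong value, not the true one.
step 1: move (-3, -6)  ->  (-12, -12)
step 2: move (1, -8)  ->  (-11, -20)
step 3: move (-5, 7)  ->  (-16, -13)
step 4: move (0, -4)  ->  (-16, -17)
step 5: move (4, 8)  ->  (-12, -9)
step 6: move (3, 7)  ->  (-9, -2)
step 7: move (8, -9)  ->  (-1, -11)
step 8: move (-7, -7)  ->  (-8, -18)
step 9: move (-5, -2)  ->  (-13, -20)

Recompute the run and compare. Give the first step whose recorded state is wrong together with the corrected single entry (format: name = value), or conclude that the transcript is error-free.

1. x = -9 + (-3) = -12, y = -6 + (-6) = -12 (consistent with the transcript)
2. x = -12 + (1) = -11, y = -12 + (-8) = -20 (in agreement)
3. x = -11 + (-5) = -16, y = -20 + (7) = -13 (in agreement)
4. x = -16 + (0) = -16, y = -13 + (-4) = -17 (no discrepancy)
5. x = -16 + (4) = -12, y = -17 + (8) = -9 (agrees with the transcript)
6. x = -12 + (3) = -9, y = -9 + (7) = -2 (same as recorded)
7. x = -9 + (8) = -1, y = -2 + (-9) = -11 (checks out)
8. x = -1 + (-7) = -8, y = -11 + (-7) = -18 (matches)
9. x = -8 + (-5) = -13, y = -18 + (-2) = -20 (exactly as logged)
No step deviates from the rules.

no error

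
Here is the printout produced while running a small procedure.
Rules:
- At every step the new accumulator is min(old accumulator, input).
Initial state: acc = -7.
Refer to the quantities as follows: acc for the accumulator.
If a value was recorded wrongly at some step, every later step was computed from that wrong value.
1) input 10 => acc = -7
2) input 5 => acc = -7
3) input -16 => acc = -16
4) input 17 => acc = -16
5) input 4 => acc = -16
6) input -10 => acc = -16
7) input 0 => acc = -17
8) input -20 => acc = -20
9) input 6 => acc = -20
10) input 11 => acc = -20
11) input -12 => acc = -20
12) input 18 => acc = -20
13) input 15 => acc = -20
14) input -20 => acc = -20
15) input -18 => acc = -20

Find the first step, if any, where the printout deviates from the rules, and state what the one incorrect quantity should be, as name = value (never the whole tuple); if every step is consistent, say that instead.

1. acc = min(-7, 10) = -7 (confirmed correct)
2. acc = min(-7, 5) = -7 (checks out)
3. acc = min(-7, -16) = -16 (same as recorded)
4. acc = min(-16, 17) = -16 (matches)
5. acc = min(-16, 4) = -16 (same as recorded)
6. acc = min(-16, -10) = -16 (verified)
7. acc = min(-16, 0) = -16 (this is not what the printout shows)
Step 7 is the first one off; corrected, acc = -16.

step 7, acc = -16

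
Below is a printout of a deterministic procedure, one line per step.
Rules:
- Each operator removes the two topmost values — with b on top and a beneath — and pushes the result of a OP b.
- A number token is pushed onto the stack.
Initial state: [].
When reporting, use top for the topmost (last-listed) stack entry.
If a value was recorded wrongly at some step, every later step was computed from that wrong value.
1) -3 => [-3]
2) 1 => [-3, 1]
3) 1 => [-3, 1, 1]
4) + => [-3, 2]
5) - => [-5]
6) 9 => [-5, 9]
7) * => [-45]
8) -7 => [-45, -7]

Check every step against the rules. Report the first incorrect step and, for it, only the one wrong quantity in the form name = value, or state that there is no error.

no error

Step 1: push -3: top = -3 — confirmed correct.
Step 2: push 1: top = 1 — agrees with the printout.
Step 3: push 1: top = 1 — verified.
Step 4: 1 + 1 = 2 — matches.
Step 5: -3 - 2 = -5 — same as recorded.
Step 6: push 9: top = 9 — checks out.
Step 7: -5 * 9 = -45 — checks out.
Step 8: push -7: top = -7 — checks out.
The whole run recomputes cleanly — no discrepancies.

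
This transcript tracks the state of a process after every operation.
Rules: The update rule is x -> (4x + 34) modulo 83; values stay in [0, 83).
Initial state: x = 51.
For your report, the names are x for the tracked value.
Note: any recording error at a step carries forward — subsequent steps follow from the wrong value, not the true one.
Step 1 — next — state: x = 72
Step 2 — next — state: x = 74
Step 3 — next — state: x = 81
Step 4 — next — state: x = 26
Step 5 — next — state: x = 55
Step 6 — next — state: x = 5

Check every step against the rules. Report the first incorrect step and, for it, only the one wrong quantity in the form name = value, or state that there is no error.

step 2, x = 73

1. x = (4*51 + 34) mod 83 = 72 (verified)
2. x = (4*72 + 34) mod 83 = 73 (this is not what the transcript shows)
First incorrect step: 2; the correct value is x = 73.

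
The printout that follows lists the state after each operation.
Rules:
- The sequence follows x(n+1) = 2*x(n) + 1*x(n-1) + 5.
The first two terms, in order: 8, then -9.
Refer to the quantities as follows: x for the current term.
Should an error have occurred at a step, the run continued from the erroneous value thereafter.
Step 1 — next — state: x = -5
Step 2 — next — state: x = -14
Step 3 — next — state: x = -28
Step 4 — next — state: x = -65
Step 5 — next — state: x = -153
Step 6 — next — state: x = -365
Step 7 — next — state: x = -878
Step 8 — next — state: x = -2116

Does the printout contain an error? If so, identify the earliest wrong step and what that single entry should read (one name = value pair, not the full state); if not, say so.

step 6, x = -366

Recomputing the run from the initial state:
step 1: x = -5
step 2: x = -14
step 3: x = -28
step 4: x = -65
step 5: x = -153
step 6: x = -366
step 7: x = -880
step 8: x = -2121
The first disagreement with the printout is at step 6, where the value should be x = -366.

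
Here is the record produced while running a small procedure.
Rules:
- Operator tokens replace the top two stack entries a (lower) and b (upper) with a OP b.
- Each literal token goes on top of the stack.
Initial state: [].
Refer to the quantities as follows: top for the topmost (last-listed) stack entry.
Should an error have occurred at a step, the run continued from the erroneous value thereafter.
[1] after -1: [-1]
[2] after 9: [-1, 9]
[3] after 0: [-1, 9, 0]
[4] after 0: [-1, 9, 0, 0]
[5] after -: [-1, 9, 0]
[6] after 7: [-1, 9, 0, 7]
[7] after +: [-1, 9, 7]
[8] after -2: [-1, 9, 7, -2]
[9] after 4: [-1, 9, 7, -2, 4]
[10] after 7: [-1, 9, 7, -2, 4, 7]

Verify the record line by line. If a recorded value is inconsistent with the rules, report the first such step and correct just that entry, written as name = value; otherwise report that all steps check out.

no error

Recomputing the run from the initial state:
step 1: [-1]
step 2: [-1, 9]
step 3: [-1, 9, 0]
step 4: [-1, 9, 0, 0]
step 5: [-1, 9, 0]
step 6: [-1, 9, 0, 7]
step 7: [-1, 9, 7]
step 8: [-1, 9, 7, -2]
step 9: [-1, 9, 7, -2, 4]
step 10: [-1, 9, 7, -2, 4, 7]
This matches the record at every step.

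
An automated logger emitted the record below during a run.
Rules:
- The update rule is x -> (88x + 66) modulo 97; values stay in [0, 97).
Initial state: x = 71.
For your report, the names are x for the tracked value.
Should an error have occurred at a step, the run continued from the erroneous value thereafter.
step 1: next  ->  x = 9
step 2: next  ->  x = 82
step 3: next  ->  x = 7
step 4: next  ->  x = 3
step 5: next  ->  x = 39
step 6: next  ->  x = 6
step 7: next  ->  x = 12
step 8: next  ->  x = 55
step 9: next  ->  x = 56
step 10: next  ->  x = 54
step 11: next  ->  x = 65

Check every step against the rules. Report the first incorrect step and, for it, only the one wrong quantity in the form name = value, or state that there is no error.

step 10, x = 47

Recomputing the run from the initial state:
step 1: x = 9
step 2: x = 82
step 3: x = 7
step 4: x = 3
step 5: x = 39
step 6: x = 6
step 7: x = 12
step 8: x = 55
step 9: x = 56
step 10: x = 47
step 11: x = 31
The first disagreement with the record is at step 10, where the value should be x = 47.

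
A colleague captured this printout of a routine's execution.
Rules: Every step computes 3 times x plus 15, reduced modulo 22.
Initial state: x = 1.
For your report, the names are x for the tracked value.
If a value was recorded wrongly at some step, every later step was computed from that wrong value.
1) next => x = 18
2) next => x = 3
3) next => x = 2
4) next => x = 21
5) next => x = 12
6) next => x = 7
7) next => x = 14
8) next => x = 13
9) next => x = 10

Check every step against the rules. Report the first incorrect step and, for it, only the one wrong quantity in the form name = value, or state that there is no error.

no error

Step 1: x = (3*1 + 15) mod 22 = 18 — exactly as logged.
Step 2: x = (3*18 + 15) mod 22 = 3 — no discrepancy.
Step 3: x = (3*3 + 15) mod 22 = 2 — same as recorded.
Step 4: x = (3*2 + 15) mod 22 = 21 — verified.
Step 5: x = (3*21 + 15) mod 22 = 12 — confirmed correct.
Step 6: x = (3*12 + 15) mod 22 = 7 — consistent with the printout.
Step 7: x = (3*7 + 15) mod 22 = 14 — agrees with the printout.
Step 8: x = (3*14 + 15) mod 22 = 13 — exactly as logged.
Step 9: x = (3*13 + 15) mod 22 = 10 — agrees with the printout.
The whole run recomputes cleanly — no discrepancies.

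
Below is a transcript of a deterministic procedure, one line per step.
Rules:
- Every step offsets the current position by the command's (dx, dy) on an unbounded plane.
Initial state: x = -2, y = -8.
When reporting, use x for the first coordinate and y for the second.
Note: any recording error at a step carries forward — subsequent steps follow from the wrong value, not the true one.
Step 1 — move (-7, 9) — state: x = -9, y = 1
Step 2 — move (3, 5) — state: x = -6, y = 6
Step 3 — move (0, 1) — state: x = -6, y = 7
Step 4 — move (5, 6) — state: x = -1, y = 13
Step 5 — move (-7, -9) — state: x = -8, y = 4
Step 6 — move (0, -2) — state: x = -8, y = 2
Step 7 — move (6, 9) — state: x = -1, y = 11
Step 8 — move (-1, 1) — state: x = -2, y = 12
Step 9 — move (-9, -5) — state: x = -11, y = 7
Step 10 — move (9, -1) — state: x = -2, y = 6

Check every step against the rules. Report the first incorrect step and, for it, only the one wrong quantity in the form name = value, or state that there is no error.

step 1: x = -2 + (-7) = -9, y = -8 + (9) = 1 -> matches
step 2: x = -9 + (3) = -6, y = 1 + (5) = 6 -> confirmed correct
step 3: x = -6 + (0) = -6, y = 6 + (1) = 7 -> agrees with the transcript
step 4: x = -6 + (5) = -1, y = 7 + (6) = 13 -> agrees with the transcript
step 5: x = -1 + (-7) = -8, y = 13 + (-9) = 4 -> exactly as logged
step 6: x = -8 + (0) = -8, y = 4 + (-2) = 2 -> exactly as logged
step 7: x = -8 + (6) = -2, y = 2 + (9) = 11 -> the transcript has a different value
First incorrect step: 7; the correct value is x = -2.

step 7, x = -2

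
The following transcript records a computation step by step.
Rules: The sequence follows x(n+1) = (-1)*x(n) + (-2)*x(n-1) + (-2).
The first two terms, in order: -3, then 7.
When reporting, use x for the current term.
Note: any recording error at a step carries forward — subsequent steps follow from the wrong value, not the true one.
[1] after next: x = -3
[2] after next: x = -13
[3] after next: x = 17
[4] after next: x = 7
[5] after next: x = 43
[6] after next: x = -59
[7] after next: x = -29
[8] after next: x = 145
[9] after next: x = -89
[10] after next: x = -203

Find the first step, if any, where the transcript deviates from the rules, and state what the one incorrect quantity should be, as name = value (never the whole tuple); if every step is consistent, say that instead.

step 5, x = -43

step 1: x = -1*(7) + (-2)*(-3) + (-2) = -3 -> same as recorded
step 2: x = -1*(-3) + (-2)*(7) + (-2) = -13 -> same as recorded
step 3: x = -1*(-13) + (-2)*(-3) + (-2) = 17 -> agrees with the transcript
step 4: x = -1*(17) + (-2)*(-13) + (-2) = 7 -> same as recorded
step 5: x = -1*(7) + (-2)*(17) + (-2) = -43 -> first mismatch against the transcript
First deviation found at step 5; the corrected entry is x = -43.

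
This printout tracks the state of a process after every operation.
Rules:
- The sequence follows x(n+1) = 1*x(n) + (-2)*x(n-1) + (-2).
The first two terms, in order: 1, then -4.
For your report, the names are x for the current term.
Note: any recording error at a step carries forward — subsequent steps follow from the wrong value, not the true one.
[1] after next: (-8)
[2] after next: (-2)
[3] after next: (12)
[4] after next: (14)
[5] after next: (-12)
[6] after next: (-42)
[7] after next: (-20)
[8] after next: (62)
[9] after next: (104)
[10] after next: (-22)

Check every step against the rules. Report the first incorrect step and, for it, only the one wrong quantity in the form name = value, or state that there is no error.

Step 1: x = 1*(-4) + (-2)*(1) + (-2) = -8 — consistent with the printout.
Step 2: x = 1*(-8) + (-2)*(-4) + (-2) = -2 — verified.
Step 3: x = 1*(-2) + (-2)*(-8) + (-2) = 12 — verified.
Step 4: x = 1*(12) + (-2)*(-2) + (-2) = 14 — checks out.
Step 5: x = 1*(14) + (-2)*(12) + (-2) = -12 — checks out.
Step 6: x = 1*(-12) + (-2)*(14) + (-2) = -42 — agrees with the printout.
Step 7: x = 1*(-42) + (-2)*(-12) + (-2) = -20 — agrees with the printout.
Step 8: x = 1*(-20) + (-2)*(-42) + (-2) = 62 — agrees with the printout.
Step 9: x = 1*(62) + (-2)*(-20) + (-2) = 100 — the entry is off here.
First deviation found at step 9; the corrected entry is x = 100.

step 9, x = 100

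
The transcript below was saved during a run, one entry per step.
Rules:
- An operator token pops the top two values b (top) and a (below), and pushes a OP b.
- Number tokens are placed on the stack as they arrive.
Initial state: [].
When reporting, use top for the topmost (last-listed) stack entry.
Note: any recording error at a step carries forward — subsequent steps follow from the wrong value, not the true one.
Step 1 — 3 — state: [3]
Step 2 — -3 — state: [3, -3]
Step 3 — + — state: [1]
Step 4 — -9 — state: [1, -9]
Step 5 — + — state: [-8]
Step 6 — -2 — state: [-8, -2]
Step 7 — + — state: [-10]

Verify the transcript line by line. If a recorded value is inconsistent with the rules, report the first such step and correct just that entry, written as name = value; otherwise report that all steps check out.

step 3, top = 0

step 1: push 3: top = 3 -> matches
step 2: push -3: top = -3 -> consistent with the transcript
step 3: 3 + -3 = 0 -> first mismatch against the transcript
The audit stops at step 3: the recorded entry is wrong and should be top = 0.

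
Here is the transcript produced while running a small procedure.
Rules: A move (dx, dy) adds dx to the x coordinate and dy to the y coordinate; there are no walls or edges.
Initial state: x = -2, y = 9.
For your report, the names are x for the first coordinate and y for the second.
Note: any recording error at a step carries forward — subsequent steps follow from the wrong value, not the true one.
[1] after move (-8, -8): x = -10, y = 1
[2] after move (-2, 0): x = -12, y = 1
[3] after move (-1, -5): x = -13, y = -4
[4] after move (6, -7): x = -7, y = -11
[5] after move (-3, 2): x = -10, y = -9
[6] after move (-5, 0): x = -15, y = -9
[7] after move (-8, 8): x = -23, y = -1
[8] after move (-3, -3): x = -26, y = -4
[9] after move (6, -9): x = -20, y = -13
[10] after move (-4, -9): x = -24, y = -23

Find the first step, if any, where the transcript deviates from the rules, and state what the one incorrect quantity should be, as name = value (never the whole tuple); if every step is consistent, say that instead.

Recomputing the run from the initial state:
step 1: x = -10, y = 1
step 2: x = -12, y = 1
step 3: x = -13, y = -4
step 4: x = -7, y = -11
step 5: x = -10, y = -9
step 6: x = -15, y = -9
step 7: x = -23, y = -1
step 8: x = -26, y = -4
step 9: x = -20, y = -13
step 10: x = -24, y = -22
The first disagreement with the transcript is at step 10, where the value should be y = -22.

step 10, y = -22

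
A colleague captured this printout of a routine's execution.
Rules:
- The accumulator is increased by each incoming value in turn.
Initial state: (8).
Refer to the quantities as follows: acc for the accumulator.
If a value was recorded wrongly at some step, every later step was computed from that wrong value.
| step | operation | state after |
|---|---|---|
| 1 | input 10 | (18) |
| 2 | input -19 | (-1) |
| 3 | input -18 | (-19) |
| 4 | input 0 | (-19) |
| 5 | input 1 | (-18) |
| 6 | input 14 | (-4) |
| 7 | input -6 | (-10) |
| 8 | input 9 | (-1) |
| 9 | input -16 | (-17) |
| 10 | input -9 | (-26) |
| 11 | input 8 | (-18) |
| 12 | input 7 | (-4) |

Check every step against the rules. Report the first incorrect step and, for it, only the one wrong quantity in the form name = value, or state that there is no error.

Step 1: acc = 8 + 10 = 18 — consistent with the printout.
Step 2: acc = 18 + -19 = -1 — checks out.
Step 3: acc = -1 + -18 = -19 — in agreement.
Step 4: acc = -19 + 0 = -19 — no discrepancy.
Step 5: acc = -19 + 1 = -18 — in agreement.
Step 6: acc = -18 + 14 = -4 — matches.
Step 7: acc = -4 + -6 = -10 — matches.
Step 8: acc = -10 + 9 = -1 — in agreement.
Step 9: acc = -1 + -16 = -17 — agrees with the printout.
Step 10: acc = -17 + -9 = -26 — in agreement.
Step 11: acc = -26 + 8 = -18 — matches.
Step 12: acc = -18 + 7 = -11 — not what was recorded.
The earliest wrong entry is at step 12: it should read acc = -11.

step 12, acc = -11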